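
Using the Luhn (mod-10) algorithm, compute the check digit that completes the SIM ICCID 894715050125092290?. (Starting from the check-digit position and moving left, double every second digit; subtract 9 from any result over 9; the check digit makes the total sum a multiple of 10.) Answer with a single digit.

Partial digits right→left: 0 9 2 2 9 0 5 2 1 0 5 0 5 1 7 4 9 8
Double every second digit counting from the check-digit position (so the 1st, 3rd, 5th, ... of the partial from the right).
  doubled (with −9 where >9): 0 4 9 1 2 1 1 5 9 → sum 32
  kept as-is: 9 2 0 2 0 0 1 4 8 → sum 26
Total = 32 + 26 = 58.
Check digit = (10 − (58 mod 10)) mod 10 = 2.

2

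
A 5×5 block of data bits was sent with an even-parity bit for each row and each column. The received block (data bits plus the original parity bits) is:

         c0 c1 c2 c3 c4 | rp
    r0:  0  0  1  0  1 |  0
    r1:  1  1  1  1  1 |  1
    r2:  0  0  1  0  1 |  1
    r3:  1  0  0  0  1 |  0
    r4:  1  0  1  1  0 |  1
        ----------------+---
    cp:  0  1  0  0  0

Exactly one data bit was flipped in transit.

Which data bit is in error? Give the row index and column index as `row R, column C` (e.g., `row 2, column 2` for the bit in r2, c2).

Recompute each row's even parity and compare to rp:
  r0: data parity 0, sent rp 0 → ok
  r1: data parity 1, sent rp 1 → ok
  r2: data parity 0, sent rp 1 → mismatch
  r3: data parity 0, sent rp 0 → ok
  r4: data parity 1, sent rp 1 → ok
Recompute each column's even parity and compare to cp:
  c0: data parity 1, sent cp 0 → mismatch
  c1: data parity 1, sent cp 1 → ok
  c2: data parity 0, sent cp 0 → ok
  c3: data parity 0, sent cp 0 → ok
  c4: data parity 0, sent cp 0 → ok
Exactly one row (r2) and one column (c0) fail → the flipped bit is at their intersection.

row 2, column 0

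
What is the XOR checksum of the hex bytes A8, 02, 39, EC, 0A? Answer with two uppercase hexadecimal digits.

XOR the bytes together:
  start with 0xA8
  0xA8 ⊕ 0x02 = 0xAA
  0xAA ⊕ 0x39 = 0x93
  0x93 ⊕ 0xEC = 0x7F
  0x7F ⊕ 0x0A = 0x75

75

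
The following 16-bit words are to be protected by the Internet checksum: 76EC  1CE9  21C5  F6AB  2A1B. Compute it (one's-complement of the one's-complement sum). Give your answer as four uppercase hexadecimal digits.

299E

One's-complement addition (fold any carry out of bit 15 back into bit 0):
  0x76EC + 0x1CE9 = 0x093D5
  0x93D5 + 0x21C5 = 0x0B59A
  0xB59A + 0xF6AB = 0x1AC45 → wrap carry → 0xAC46
  0xAC46 + 0x2A1B = 0x0D661
One's-complement sum = 0xD661.
Checksum = ~0xD661 & 0xFFFF = 0x299E.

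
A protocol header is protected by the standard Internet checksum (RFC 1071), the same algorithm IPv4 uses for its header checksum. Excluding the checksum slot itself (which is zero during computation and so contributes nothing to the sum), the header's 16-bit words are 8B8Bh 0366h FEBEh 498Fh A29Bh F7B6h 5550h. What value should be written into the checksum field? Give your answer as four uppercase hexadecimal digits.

One's-complement addition (fold any carry out of bit 15 back into bit 0):
  0x8B8B + 0x0366 = 0x08EF1
  0x8EF1 + 0xFEBE = 0x18DAF → wrap carry → 0x8DB0
  0x8DB0 + 0x498F = 0x0D73F
  0xD73F + 0xA29B = 0x179DA → wrap carry → 0x79DB
  0x79DB + 0xF7B6 = 0x17191 → wrap carry → 0x7192
  0x7192 + 0x5550 = 0x0C6E2
One's-complement sum = 0xC6E2.
Checksum = ~0xC6E2 & 0xFFFF = 0x391D.

391D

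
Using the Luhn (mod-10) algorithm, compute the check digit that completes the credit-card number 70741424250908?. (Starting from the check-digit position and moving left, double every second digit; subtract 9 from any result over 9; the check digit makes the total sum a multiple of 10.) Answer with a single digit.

0

Partial digits right→left: 8 0 9 0 5 2 4 2 4 1 4 7 0 7
Double every second digit counting from the check-digit position (so the 1st, 3rd, 5th, ... of the partial from the right).
  doubled (with −9 where >9): 7 9 1 8 8 8 0 → sum 41
  kept as-is: 0 0 2 2 1 7 7 → sum 19
Total = 41 + 19 = 60.
Check digit = (10 − (60 mod 10)) mod 10 = 0.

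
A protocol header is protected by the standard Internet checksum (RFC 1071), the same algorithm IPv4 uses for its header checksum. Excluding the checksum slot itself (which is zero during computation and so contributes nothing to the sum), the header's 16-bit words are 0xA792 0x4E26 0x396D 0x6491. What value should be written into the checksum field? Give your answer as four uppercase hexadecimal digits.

6C48

One's-complement addition (fold any carry out of bit 15 back into bit 0):
  0xA792 + 0x4E26 = 0x0F5B8
  0xF5B8 + 0x396D = 0x12F25 → wrap carry → 0x2F26
  0x2F26 + 0x6491 = 0x093B7
One's-complement sum = 0x93B7.
Checksum = ~0x93B7 & 0xFFFF = 0x6C48.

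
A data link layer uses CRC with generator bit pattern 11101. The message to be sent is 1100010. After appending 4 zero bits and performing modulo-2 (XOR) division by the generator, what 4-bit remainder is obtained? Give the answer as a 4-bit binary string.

1011

Append 4 zeros: 11000100000. Divide by 11101 (XOR where the leading bit is 1):
  pos 0: 11000 XOR 11101 = 00101
  pos 2: 10110 XOR 11101 = 01011
  pos 3: 10110 XOR 11101 = 01011
  pos 4: 10110 XOR 11101 = 01011
  pos 5: 10110 XOR 11101 = 01011
  pos 6: 10110 XOR 11101 = 01011
Remainder (last 4 bits) = 1011. This is the CRC / FCS.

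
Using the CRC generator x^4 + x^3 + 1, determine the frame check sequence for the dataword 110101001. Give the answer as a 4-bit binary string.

0101

Append 4 zeros: 1101010010000. Divide by 11001 (XOR where the leading bit is 1):
  pos 0: 11010 XOR 11001 = 00011
  pos 3: 11100 XOR 11001 = 00101
  pos 5: 10110 XOR 11001 = 01111
  pos 6: 11110 XOR 11001 = 00111
  pos 8: 11100 XOR 11001 = 00101
Remainder (last 4 bits) = 0101. This is the CRC / FCS.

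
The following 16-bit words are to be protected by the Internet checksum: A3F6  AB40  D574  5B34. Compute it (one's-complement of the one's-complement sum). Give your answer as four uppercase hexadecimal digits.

One's-complement addition (fold any carry out of bit 15 back into bit 0):
  0xA3F6 + 0xAB40 = 0x14F36 → wrap carry → 0x4F37
  0x4F37 + 0xD574 = 0x124AB → wrap carry → 0x24AC
  0x24AC + 0x5B34 = 0x07FE0
One's-complement sum = 0x7FE0.
Checksum = ~0x7FE0 & 0xFFFF = 0x801F.

801F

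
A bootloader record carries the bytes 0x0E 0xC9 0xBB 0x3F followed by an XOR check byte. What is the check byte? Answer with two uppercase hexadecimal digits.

43

XOR the bytes together:
  start with 0x0E
  0x0E ⊕ 0xC9 = 0xC7
  0xC7 ⊕ 0xBB = 0x7C
  0x7C ⊕ 0x3F = 0x43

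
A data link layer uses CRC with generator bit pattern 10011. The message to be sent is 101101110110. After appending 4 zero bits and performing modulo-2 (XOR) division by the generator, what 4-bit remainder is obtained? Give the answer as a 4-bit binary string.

Append 4 zeros: 1011011101100000. Divide by 10011 (XOR where the leading bit is 1):
  pos 0: 10110 XOR 10011 = 00101
  pos 2: 10111 XOR 10011 = 00100
  pos 4: 10010 XOR 10011 = 00001
  pos 8: 11100 XOR 10011 = 01111
  pos 9: 11110 XOR 10011 = 01101
  pos 10: 11010 XOR 10011 = 01001
  pos 11: 10010 XOR 10011 = 00001
Remainder (last 4 bits) = 0001. This is the CRC / FCS.

0001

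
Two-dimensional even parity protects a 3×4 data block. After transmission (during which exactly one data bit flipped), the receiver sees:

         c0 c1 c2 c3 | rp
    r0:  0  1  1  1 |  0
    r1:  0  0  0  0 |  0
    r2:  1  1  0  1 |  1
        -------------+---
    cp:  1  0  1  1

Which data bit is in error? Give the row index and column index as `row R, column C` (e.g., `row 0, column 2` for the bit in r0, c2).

Recompute each row's even parity and compare to rp:
  r0: data parity 1, sent rp 0 → mismatch
  r1: data parity 0, sent rp 0 → ok
  r2: data parity 1, sent rp 1 → ok
Recompute each column's even parity and compare to cp:
  c0: data parity 1, sent cp 1 → ok
  c1: data parity 0, sent cp 0 → ok
  c2: data parity 1, sent cp 1 → ok
  c3: data parity 0, sent cp 1 → mismatch
Exactly one row (r0) and one column (c3) fail → the flipped bit is at their intersection.

row 0, column 3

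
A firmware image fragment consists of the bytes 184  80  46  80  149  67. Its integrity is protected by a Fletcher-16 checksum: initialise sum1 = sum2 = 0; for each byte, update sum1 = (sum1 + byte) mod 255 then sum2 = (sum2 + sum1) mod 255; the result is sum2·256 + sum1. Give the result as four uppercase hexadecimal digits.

FD60

Running sums (mod 255):
  after byte 0 (184): sum1=184, sum2=184
  after byte 1 (80): sum1=9, sum2=193
  after byte 2 (46): sum1=55, sum2=248
  after byte 3 (80): sum1=135, sum2=128
  after byte 4 (149): sum1=29, sum2=157
  after byte 5 (67): sum1=96, sum2=253
Checksum = sum2·256 + sum1 = 253·256 + 96 = 64864 = 0xFD60.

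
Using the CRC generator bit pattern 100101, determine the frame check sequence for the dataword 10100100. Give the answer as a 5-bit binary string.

Append 5 zeros: 1010010000000. Divide by 100101 (XOR where the leading bit is 1):
  pos 0: 101001 XOR 100101 = 001100
  pos 2: 110000 XOR 100101 = 010101
  pos 3: 101010 XOR 100101 = 001111
  pos 5: 111100 XOR 100101 = 011001
  pos 6: 110010 XOR 100101 = 010111
  pos 7: 101110 XOR 100101 = 001011
Remainder (last 5 bits) = 01011. This is the CRC / FCS.

01011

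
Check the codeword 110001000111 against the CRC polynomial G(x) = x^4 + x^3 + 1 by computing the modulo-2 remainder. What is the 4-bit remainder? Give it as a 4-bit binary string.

Modulo-2 division of 110001000111 by 11001:
  pos 0: 11000 XOR 11001 = 00001
  pos 4: 11000 XOR 11001 = 00001
Remainder = 1111 (nonzero — an error is detected).

1111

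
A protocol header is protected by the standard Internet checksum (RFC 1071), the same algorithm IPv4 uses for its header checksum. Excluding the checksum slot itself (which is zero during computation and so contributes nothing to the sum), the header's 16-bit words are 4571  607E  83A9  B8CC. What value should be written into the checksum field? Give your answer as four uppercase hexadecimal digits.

1D9A

One's-complement addition (fold any carry out of bit 15 back into bit 0):
  0x4571 + 0x607E = 0x0A5EF
  0xA5EF + 0x83A9 = 0x12998 → wrap carry → 0x2999
  0x2999 + 0xB8CC = 0x0E265
One's-complement sum = 0xE265.
Checksum = ~0xE265 & 0xFFFF = 0x1D9A.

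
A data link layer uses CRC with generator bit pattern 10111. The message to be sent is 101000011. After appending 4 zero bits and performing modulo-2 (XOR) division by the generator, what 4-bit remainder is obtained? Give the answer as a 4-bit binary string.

Append 4 zeros: 1010000110000. Divide by 10111 (XOR where the leading bit is 1):
  pos 0: 10100 XOR 10111 = 00011
  pos 3: 11001 XOR 10111 = 01110
  pos 4: 11101 XOR 10111 = 01010
  pos 5: 10100 XOR 10111 = 00011
  pos 8: 11000 XOR 10111 = 01111
Remainder (last 4 bits) = 1111. This is the CRC / FCS.

1111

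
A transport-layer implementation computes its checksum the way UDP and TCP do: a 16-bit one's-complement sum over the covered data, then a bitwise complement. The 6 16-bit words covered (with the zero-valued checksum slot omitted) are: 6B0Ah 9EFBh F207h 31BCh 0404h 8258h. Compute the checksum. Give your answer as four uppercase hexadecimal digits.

4BD9

One's-complement addition (fold any carry out of bit 15 back into bit 0):
  0x6B0A + 0x9EFB = 0x10A05 → wrap carry → 0x0A06
  0x0A06 + 0xF207 = 0x0FC0D
  0xFC0D + 0x31BC = 0x12DC9 → wrap carry → 0x2DCA
  0x2DCA + 0x0404 = 0x031CE
  0x31CE + 0x8258 = 0x0B426
One's-complement sum = 0xB426.
Checksum = ~0xB426 & 0xFFFF = 0x4BD9.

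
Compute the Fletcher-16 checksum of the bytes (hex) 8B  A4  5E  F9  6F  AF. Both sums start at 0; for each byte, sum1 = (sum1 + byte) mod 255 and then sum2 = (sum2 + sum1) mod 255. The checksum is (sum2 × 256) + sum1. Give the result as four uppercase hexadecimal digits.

72A7

Running sums (mod 255):
  after byte 0 (8B): sum1=139, sum2=139
  after byte 1 (A4): sum1=48, sum2=187
  after byte 2 (5E): sum1=142, sum2=74
  after byte 3 (F9): sum1=136, sum2=210
  after byte 4 (6F): sum1=247, sum2=202
  after byte 5 (AF): sum1=167, sum2=114
Checksum = sum2·256 + sum1 = 114·256 + 167 = 29351 = 0x72A7.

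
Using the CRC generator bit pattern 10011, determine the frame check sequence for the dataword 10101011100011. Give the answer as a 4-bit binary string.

Append 4 zeros: 101010111000110000. Divide by 10011 (XOR where the leading bit is 1):
  pos 0: 10101 XOR 10011 = 00110
  pos 2: 11001 XOR 10011 = 01010
  pos 3: 10101 XOR 10011 = 00110
  pos 5: 11010 XOR 10011 = 01001
  pos 6: 10010 XOR 10011 = 00001
  pos 10: 10110 XOR 10011 = 00101
  pos 12: 10100 XOR 10011 = 00111
Remainder (last 4 bits) = 1110. This is the CRC / FCS.

1110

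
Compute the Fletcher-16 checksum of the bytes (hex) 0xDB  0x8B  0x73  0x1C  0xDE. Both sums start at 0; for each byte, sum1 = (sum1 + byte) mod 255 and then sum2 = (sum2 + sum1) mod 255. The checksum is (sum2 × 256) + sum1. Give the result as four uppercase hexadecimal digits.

Running sums (mod 255):
  after byte 0 (0xDB): sum1=219, sum2=219
  after byte 1 (0x8B): sum1=103, sum2=67
  after byte 2 (0x73): sum1=218, sum2=30
  after byte 3 (0x1C): sum1=246, sum2=21
  after byte 4 (0xDE): sum1=213, sum2=234
Checksum = sum2·256 + sum1 = 234·256 + 213 = 60117 = 0xEAD5.

EAD5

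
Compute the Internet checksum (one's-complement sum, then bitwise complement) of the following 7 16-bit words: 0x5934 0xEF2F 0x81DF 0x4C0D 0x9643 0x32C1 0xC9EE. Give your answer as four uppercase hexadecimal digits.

56BB

One's-complement addition (fold any carry out of bit 15 back into bit 0):
  0x5934 + 0xEF2F = 0x14863 → wrap carry → 0x4864
  0x4864 + 0x81DF = 0x0CA43
  0xCA43 + 0x4C0D = 0x11650 → wrap carry → 0x1651
  0x1651 + 0x9643 = 0x0AC94
  0xAC94 + 0x32C1 = 0x0DF55
  0xDF55 + 0xC9EE = 0x1A943 → wrap carry → 0xA944
One's-complement sum = 0xA944.
Checksum = ~0xA944 & 0xFFFF = 0x56BB.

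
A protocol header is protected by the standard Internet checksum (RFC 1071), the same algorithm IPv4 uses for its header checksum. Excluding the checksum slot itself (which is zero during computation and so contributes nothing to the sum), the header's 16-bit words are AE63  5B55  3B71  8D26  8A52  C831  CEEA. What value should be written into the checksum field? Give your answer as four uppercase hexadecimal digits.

0C40

One's-complement addition (fold any carry out of bit 15 back into bit 0):
  0xAE63 + 0x5B55 = 0x109B8 → wrap carry → 0x09B9
  0x09B9 + 0x3B71 = 0x0452A
  0x452A + 0x8D26 = 0x0D250
  0xD250 + 0x8A52 = 0x15CA2 → wrap carry → 0x5CA3
  0x5CA3 + 0xC831 = 0x124D4 → wrap carry → 0x24D5
  0x24D5 + 0xCEEA = 0x0F3BF
One's-complement sum = 0xF3BF.
Checksum = ~0xF3BF & 0xFFFF = 0x0C40.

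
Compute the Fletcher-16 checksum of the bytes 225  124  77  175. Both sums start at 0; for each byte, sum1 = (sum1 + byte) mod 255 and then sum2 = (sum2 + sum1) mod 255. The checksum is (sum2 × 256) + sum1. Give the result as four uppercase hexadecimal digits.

475B

Running sums (mod 255):
  after byte 0 (225): sum1=225, sum2=225
  after byte 1 (124): sum1=94, sum2=64
  after byte 2 (77): sum1=171, sum2=235
  after byte 3 (175): sum1=91, sum2=71
Checksum = sum2·256 + sum1 = 71·256 + 91 = 18267 = 0x475B.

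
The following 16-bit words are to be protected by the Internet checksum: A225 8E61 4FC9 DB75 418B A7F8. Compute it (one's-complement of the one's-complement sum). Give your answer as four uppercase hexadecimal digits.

One's-complement addition (fold any carry out of bit 15 back into bit 0):
  0xA225 + 0x8E61 = 0x13086 → wrap carry → 0x3087
  0x3087 + 0x4FC9 = 0x08050
  0x8050 + 0xDB75 = 0x15BC5 → wrap carry → 0x5BC6
  0x5BC6 + 0x418B = 0x09D51
  0x9D51 + 0xA7F8 = 0x14549 → wrap carry → 0x454A
One's-complement sum = 0x454A.
Checksum = ~0x454A & 0xFFFF = 0xBAB5.

BAB5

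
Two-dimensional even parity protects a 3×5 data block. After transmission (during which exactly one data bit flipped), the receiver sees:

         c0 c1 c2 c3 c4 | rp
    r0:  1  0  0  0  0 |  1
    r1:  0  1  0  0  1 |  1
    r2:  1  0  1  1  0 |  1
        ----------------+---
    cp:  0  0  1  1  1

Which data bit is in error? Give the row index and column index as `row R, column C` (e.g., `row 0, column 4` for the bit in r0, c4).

row 1, column 1

Recompute each row's even parity and compare to rp:
  r0: data parity 1, sent rp 1 → ok
  r1: data parity 0, sent rp 1 → mismatch
  r2: data parity 1, sent rp 1 → ok
Recompute each column's even parity and compare to cp:
  c0: data parity 0, sent cp 0 → ok
  c1: data parity 1, sent cp 0 → mismatch
  c2: data parity 1, sent cp 1 → ok
  c3: data parity 1, sent cp 1 → ok
  c4: data parity 1, sent cp 1 → ok
Exactly one row (r1) and one column (c1) fail → the flipped bit is at their intersection.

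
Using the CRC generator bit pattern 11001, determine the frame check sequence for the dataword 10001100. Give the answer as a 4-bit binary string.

0101

Append 4 zeros: 100011000000. Divide by 11001 (XOR where the leading bit is 1):
  pos 0: 10001 XOR 11001 = 01000
  pos 1: 10001 XOR 11001 = 01000
  pos 2: 10000 XOR 11001 = 01001
  pos 3: 10010 XOR 11001 = 01011
  pos 4: 10110 XOR 11001 = 01111
  pos 5: 11110 XOR 11001 = 00111
  pos 7: 11100 XOR 11001 = 00101
Remainder (last 4 bits) = 0101. This is the CRC / FCS.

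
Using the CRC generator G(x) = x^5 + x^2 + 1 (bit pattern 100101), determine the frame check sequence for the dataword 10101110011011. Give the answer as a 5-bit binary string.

01111

Append 5 zeros: 1010111001101100000. Divide by 100101 (XOR where the leading bit is 1):
  pos 0: 101011 XOR 100101 = 001110
  pos 2: 111010 XOR 100101 = 011111
  pos 3: 111110 XOR 100101 = 011011
  pos 4: 110111 XOR 100101 = 010010
  pos 5: 100101 XOR 100101 = 000000
  pos 12: 110000 XOR 100101 = 010101
  pos 13: 101010 XOR 100101 = 001111
Remainder (last 5 bits) = 01111. This is the CRC / FCS.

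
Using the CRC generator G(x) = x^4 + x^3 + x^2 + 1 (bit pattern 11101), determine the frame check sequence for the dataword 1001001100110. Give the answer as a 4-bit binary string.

Append 4 zeros: 10010011001100000. Divide by 11101 (XOR where the leading bit is 1):
  pos 0: 10010 XOR 11101 = 01111
  pos 1: 11110 XOR 11101 = 00011
  pos 4: 11110 XOR 11101 = 00011
  pos 7: 11011 XOR 11101 = 00110
  pos 9: 11000 XOR 11101 = 00101
  pos 11: 10100 XOR 11101 = 01001
  pos 12: 10010 XOR 11101 = 01111
Remainder (last 4 bits) = 1111. This is the CRC / FCS.

1111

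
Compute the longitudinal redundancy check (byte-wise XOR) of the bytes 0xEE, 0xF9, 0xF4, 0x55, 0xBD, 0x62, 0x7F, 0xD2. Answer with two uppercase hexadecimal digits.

C4

XOR the bytes together:
  start with 0xEE
  0xEE ⊕ 0xF9 = 0x17
  0x17 ⊕ 0xF4 = 0xE3
  0xE3 ⊕ 0x55 = 0xB6
  0xB6 ⊕ 0xBD = 0x0B
  0x0B ⊕ 0x62 = 0x69
  0x69 ⊕ 0x7F = 0x16
  0x16 ⊕ 0xD2 = 0xC4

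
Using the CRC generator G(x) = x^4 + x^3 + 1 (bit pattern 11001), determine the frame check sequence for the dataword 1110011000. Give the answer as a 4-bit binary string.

0001

Append 4 zeros: 11100110000000. Divide by 11001 (XOR where the leading bit is 1):
  pos 0: 11100 XOR 11001 = 00101
  pos 2: 10111 XOR 11001 = 01110
  pos 3: 11100 XOR 11001 = 00101
  pos 5: 10100 XOR 11001 = 01101
  pos 6: 11010 XOR 11001 = 00011
  pos 9: 11000 XOR 11001 = 00001
Remainder (last 4 bits) = 0001. This is the CRC / FCS.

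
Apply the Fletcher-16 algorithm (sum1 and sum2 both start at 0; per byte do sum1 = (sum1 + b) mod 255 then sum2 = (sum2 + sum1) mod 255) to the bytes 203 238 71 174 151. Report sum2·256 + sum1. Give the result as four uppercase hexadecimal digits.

8148

Running sums (mod 255):
  after byte 0 (203): sum1=203, sum2=203
  after byte 1 (238): sum1=186, sum2=134
  after byte 2 (71): sum1=2, sum2=136
  after byte 3 (174): sum1=176, sum2=57
  after byte 4 (151): sum1=72, sum2=129
Checksum = sum2·256 + sum1 = 129·256 + 72 = 33096 = 0x8148.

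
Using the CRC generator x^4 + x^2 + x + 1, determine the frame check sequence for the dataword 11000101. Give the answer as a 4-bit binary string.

0011

Append 4 zeros: 110001010000. Divide by 10111 (XOR where the leading bit is 1):
  pos 0: 11000 XOR 10111 = 01111
  pos 1: 11111 XOR 10111 = 01000
  pos 2: 10000 XOR 10111 = 00111
  pos 4: 11110 XOR 10111 = 01001
  pos 5: 10010 XOR 10111 = 00101
  pos 7: 10100 XOR 10111 = 00011
Remainder (last 4 bits) = 0011. This is the CRC / FCS.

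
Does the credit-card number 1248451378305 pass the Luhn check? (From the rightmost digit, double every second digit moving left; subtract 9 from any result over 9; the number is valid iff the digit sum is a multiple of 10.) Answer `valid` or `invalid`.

valid

From the right, keep odd positions and double even positions (subtract 9 from any doubled value over 9):
  doubled (positions 2,4,...): 0 7 6 1 7 4 → sum 25
  kept (positions 1,3,...): 5 3 7 1 4 4 1 → sum 25
Total = 50.
50 mod 10 = 0, so the number is valid.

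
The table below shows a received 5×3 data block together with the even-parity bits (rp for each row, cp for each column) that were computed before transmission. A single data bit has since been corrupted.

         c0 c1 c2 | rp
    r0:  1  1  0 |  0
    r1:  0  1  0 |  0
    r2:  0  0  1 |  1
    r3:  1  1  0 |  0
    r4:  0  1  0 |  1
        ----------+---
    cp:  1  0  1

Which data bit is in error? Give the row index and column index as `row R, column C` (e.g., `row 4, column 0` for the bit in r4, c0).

Recompute each row's even parity and compare to rp:
  r0: data parity 0, sent rp 0 → ok
  r1: data parity 1, sent rp 0 → mismatch
  r2: data parity 1, sent rp 1 → ok
  r3: data parity 0, sent rp 0 → ok
  r4: data parity 1, sent rp 1 → ok
Recompute each column's even parity and compare to cp:
  c0: data parity 0, sent cp 1 → mismatch
  c1: data parity 0, sent cp 0 → ok
  c2: data parity 1, sent cp 1 → ok
Exactly one row (r1) and one column (c0) fail → the flipped bit is at their intersection.

row 1, column 0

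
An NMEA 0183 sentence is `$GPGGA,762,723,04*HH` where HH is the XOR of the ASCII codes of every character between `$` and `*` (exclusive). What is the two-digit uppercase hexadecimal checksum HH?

7B

XOR the ASCII codes of the payload characters:
  'G' = 0x47 → acc = 0x47
  'P' = 0x50 → acc = 0x17
  'G' = 0x47 → acc = 0x50
  'G' = 0x47 → acc = 0x17
  'A' = 0x41 → acc = 0x56
  ',' = 0x2C → acc = 0x7A
  '7' = 0x37 → acc = 0x4D
  '6' = 0x36 → acc = 0x7B
  '2' = 0x32 → acc = 0x49
  ',' = 0x2C → acc = 0x65
  '7' = 0x37 → acc = 0x52
  '2' = 0x32 → acc = 0x60
  '3' = 0x33 → acc = 0x53
  ',' = 0x2C → acc = 0x7F
  '0' = 0x30 → acc = 0x4F
  '4' = 0x34 → acc = 0x7B
Checksum = 0x7B.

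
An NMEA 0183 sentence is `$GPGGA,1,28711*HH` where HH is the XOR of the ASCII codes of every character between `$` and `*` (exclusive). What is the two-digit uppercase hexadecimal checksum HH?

5A

XOR the ASCII codes of the payload characters:
  'G' = 0x47 → acc = 0x47
  'P' = 0x50 → acc = 0x17
  'G' = 0x47 → acc = 0x50
  'G' = 0x47 → acc = 0x17
  'A' = 0x41 → acc = 0x56
  ',' = 0x2C → acc = 0x7A
  '1' = 0x31 → acc = 0x4B
  ',' = 0x2C → acc = 0x67
  '2' = 0x32 → acc = 0x55
  '8' = 0x38 → acc = 0x6D
  '7' = 0x37 → acc = 0x5A
  '1' = 0x31 → acc = 0x6B
  '1' = 0x31 → acc = 0x5A
Checksum = 0x5A.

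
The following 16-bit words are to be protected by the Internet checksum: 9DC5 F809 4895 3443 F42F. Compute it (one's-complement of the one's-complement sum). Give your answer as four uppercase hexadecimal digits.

F927

One's-complement addition (fold any carry out of bit 15 back into bit 0):
  0x9DC5 + 0xF809 = 0x195CE → wrap carry → 0x95CF
  0x95CF + 0x4895 = 0x0DE64
  0xDE64 + 0x3443 = 0x112A7 → wrap carry → 0x12A8
  0x12A8 + 0xF42F = 0x106D7 → wrap carry → 0x06D8
One's-complement sum = 0x06D8.
Checksum = ~0x06D8 & 0xFFFF = 0xF927.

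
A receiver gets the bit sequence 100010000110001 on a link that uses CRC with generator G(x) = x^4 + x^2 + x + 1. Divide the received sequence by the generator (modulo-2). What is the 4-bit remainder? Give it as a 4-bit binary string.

0001

Modulo-2 division of 100010000110001 by 10111:
  pos 0: 10001 XOR 10111 = 00110
  pos 2: 11000 XOR 10111 = 01111
  pos 3: 11110 XOR 10111 = 01001
  pos 4: 10010 XOR 10111 = 00101
  pos 6: 10111 XOR 10111 = 00000
Remainder = 0001 (nonzero — an error is detected).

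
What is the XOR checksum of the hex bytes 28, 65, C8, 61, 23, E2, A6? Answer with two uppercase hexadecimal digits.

83

XOR the bytes together:
  start with 0x28
  0x28 ⊕ 0x65 = 0x4D
  0x4D ⊕ 0xC8 = 0x85
  0x85 ⊕ 0x61 = 0xE4
  0xE4 ⊕ 0x23 = 0xC7
  0xC7 ⊕ 0xE2 = 0x25
  0x25 ⊕ 0xA6 = 0x83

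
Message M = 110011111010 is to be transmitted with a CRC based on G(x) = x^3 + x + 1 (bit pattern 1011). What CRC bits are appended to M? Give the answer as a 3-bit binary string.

Append 3 zeros: 110011111010000. Divide by 1011 (XOR where the leading bit is 1):
  pos 0: 1100 XOR 1011 = 0111
  pos 1: 1111 XOR 1011 = 0100
  pos 2: 1001 XOR 1011 = 0010
  pos 4: 1011 XOR 1011 = 0000
  pos 8: 1010 XOR 1011 = 0001
  pos 11: 1000 XOR 1011 = 0011
Remainder (last 3 bits) = 011. This is the CRC / FCS.

011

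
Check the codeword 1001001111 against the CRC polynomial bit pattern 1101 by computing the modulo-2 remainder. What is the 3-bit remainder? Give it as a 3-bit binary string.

000

Modulo-2 division of 1001001111 by 1101:
  pos 0: 1001 XOR 1101 = 0100
  pos 1: 1000 XOR 1101 = 0101
  pos 2: 1010 XOR 1101 = 0111
  pos 3: 1111 XOR 1101 = 0010
  pos 5: 1011 XOR 1101 = 0110
  pos 6: 1101 XOR 1101 = 0000
Remainder = 000 (zero — the frame passes the CRC check).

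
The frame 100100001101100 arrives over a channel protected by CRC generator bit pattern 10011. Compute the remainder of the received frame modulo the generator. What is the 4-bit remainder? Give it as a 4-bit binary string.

0001

Modulo-2 division of 100100001101100 by 10011:
  pos 0: 10010 XOR 10011 = 00001
  pos 4: 10001 XOR 10011 = 00010
  pos 7: 10101 XOR 10011 = 00110
  pos 9: 11010 XOR 10011 = 01001
  pos 10: 10010 XOR 10011 = 00001
Remainder = 0001 (nonzero — an error is detected).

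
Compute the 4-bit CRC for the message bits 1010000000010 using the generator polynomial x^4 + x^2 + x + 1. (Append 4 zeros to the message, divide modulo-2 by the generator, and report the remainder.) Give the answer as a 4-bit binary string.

1011

Append 4 zeros: 10100000000100000. Divide by 10111 (XOR where the leading bit is 1):
  pos 0: 10100 XOR 10111 = 00011
  pos 3: 11000 XOR 10111 = 01111
  pos 4: 11110 XOR 10111 = 01001
  pos 5: 10010 XOR 10111 = 00101
  pos 7: 10101 XOR 10111 = 00010
  pos 10: 10000 XOR 10111 = 00111
  pos 12: 11100 XOR 10111 = 01011
Remainder (last 4 bits) = 1011. This is the CRC / FCS.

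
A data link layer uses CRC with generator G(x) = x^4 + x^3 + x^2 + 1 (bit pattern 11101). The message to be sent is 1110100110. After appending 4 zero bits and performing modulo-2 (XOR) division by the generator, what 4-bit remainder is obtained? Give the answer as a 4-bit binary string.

1001

Append 4 zeros: 11101001100000. Divide by 11101 (XOR where the leading bit is 1):
  pos 0: 11101 XOR 11101 = 00000
  pos 7: 11000 XOR 11101 = 00101
  pos 9: 10100 XOR 11101 = 01001
Remainder (last 4 bits) = 1001. This is the CRC / FCS.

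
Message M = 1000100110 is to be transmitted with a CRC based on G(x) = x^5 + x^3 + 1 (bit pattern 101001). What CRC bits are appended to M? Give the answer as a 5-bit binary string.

Append 5 zeros: 100010011000000. Divide by 101001 (XOR where the leading bit is 1):
  pos 0: 100010 XOR 101001 = 001011
  pos 2: 101101 XOR 101001 = 000100
  pos 5: 100100 XOR 101001 = 001101
  pos 7: 110100 XOR 101001 = 011101
  pos 8: 111010 XOR 101001 = 010011
  pos 9: 100110 XOR 101001 = 001111
Remainder (last 5 bits) = 01111. This is the CRC / FCS.

01111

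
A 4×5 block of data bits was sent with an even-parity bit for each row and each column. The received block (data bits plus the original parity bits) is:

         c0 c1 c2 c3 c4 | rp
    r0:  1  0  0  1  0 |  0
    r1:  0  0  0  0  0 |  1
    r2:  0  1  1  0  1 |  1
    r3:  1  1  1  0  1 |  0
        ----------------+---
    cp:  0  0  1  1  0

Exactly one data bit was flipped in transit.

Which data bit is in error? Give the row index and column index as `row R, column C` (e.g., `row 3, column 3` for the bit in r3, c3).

row 1, column 2

Recompute each row's even parity and compare to rp:
  r0: data parity 0, sent rp 0 → ok
  r1: data parity 0, sent rp 1 → mismatch
  r2: data parity 1, sent rp 1 → ok
  r3: data parity 0, sent rp 0 → ok
Recompute each column's even parity and compare to cp:
  c0: data parity 0, sent cp 0 → ok
  c1: data parity 0, sent cp 0 → ok
  c2: data parity 0, sent cp 1 → mismatch
  c3: data parity 1, sent cp 1 → ok
  c4: data parity 0, sent cp 0 → ok
Exactly one row (r1) and one column (c2) fail → the flipped bit is at their intersection.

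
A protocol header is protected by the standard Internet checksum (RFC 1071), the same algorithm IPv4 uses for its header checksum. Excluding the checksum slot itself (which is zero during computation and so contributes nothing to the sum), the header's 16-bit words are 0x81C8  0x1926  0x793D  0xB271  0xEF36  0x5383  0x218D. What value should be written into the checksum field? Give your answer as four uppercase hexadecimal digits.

One's-complement addition (fold any carry out of bit 15 back into bit 0):
  0x81C8 + 0x1926 = 0x09AEE
  0x9AEE + 0x793D = 0x1142B → wrap carry → 0x142C
  0x142C + 0xB271 = 0x0C69D
  0xC69D + 0xEF36 = 0x1B5D3 → wrap carry → 0xB5D4
  0xB5D4 + 0x5383 = 0x10957 → wrap carry → 0x0958
  0x0958 + 0x218D = 0x02AE5
One's-complement sum = 0x2AE5.
Checksum = ~0x2AE5 & 0xFFFF = 0xD51A.

D51A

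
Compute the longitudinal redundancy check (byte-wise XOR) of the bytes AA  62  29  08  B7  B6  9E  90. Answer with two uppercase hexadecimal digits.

E6

XOR the bytes together:
  start with 0xAA
  0xAA ⊕ 0x62 = 0xC8
  0xC8 ⊕ 0x29 = 0xE1
  0xE1 ⊕ 0x08 = 0xE9
  0xE9 ⊕ 0xB7 = 0x5E
  0x5E ⊕ 0xB6 = 0xE8
  0xE8 ⊕ 0x9E = 0x76
  0x76 ⊕ 0x90 = 0xE6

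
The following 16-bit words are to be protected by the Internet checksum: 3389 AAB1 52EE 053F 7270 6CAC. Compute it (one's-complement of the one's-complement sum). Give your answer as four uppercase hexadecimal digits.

EA7A

One's-complement addition (fold any carry out of bit 15 back into bit 0):
  0x3389 + 0xAAB1 = 0x0DE3A
  0xDE3A + 0x52EE = 0x13128 → wrap carry → 0x3129
  0x3129 + 0x053F = 0x03668
  0x3668 + 0x7270 = 0x0A8D8
  0xA8D8 + 0x6CAC = 0x11584 → wrap carry → 0x1585
One's-complement sum = 0x1585.
Checksum = ~0x1585 & 0xFFFF = 0xEA7A.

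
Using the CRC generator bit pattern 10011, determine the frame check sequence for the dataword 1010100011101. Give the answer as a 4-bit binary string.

Append 4 zeros: 10101000111010000. Divide by 10011 (XOR where the leading bit is 1):
  pos 0: 10101 XOR 10011 = 00110
  pos 2: 11000 XOR 10011 = 01011
  pos 3: 10110 XOR 10011 = 00101
  pos 5: 10111 XOR 10011 = 00100
  pos 7: 10010 XOR 10011 = 00001
  pos 11: 11000 XOR 10011 = 01011
  pos 12: 10110 XOR 10011 = 00101
Remainder (last 4 bits) = 0101. This is the CRC / FCS.

0101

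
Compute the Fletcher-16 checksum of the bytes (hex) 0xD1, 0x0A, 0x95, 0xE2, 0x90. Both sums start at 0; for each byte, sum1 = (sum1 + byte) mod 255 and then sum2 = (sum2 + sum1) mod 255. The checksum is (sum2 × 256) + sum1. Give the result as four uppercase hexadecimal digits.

58E4

Running sums (mod 255):
  after byte 0 (0xD1): sum1=209, sum2=209
  after byte 1 (0x0A): sum1=219, sum2=173
  after byte 2 (0x95): sum1=113, sum2=31
  after byte 3 (0xE2): sum1=84, sum2=115
  after byte 4 (0x90): sum1=228, sum2=88
Checksum = sum2·256 + sum1 = 88·256 + 228 = 22756 = 0x58E4.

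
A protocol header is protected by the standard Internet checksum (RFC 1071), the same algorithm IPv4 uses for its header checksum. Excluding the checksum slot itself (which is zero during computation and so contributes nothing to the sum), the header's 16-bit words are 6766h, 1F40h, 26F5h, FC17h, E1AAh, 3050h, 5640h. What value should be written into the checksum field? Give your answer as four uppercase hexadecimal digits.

EE10

One's-complement addition (fold any carry out of bit 15 back into bit 0):
  0x6766 + 0x1F40 = 0x086A6
  0x86A6 + 0x26F5 = 0x0AD9B
  0xAD9B + 0xFC17 = 0x1A9B2 → wrap carry → 0xA9B3
  0xA9B3 + 0xE1AA = 0x18B5D → wrap carry → 0x8B5E
  0x8B5E + 0x3050 = 0x0BBAE
  0xBBAE + 0x5640 = 0x111EE → wrap carry → 0x11EF
One's-complement sum = 0x11EF.
Checksum = ~0x11EF & 0xFFFF = 0xEE10.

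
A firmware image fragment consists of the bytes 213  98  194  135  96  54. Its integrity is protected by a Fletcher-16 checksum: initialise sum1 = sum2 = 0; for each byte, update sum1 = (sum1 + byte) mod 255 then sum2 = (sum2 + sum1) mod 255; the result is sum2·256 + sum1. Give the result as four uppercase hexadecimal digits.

8719

Running sums (mod 255):
  after byte 0 (213): sum1=213, sum2=213
  after byte 1 (98): sum1=56, sum2=14
  after byte 2 (194): sum1=250, sum2=9
  after byte 3 (135): sum1=130, sum2=139
  after byte 4 (96): sum1=226, sum2=110
  after byte 5 (54): sum1=25, sum2=135
Checksum = sum2·256 + sum1 = 135·256 + 25 = 34585 = 0x8719.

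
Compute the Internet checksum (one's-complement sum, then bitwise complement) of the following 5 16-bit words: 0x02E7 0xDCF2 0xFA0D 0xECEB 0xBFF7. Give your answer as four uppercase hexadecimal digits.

One's-complement addition (fold any carry out of bit 15 back into bit 0):
  0x02E7 + 0xDCF2 = 0x0DFD9
  0xDFD9 + 0xFA0D = 0x1D9E6 → wrap carry → 0xD9E7
  0xD9E7 + 0xECEB = 0x1C6D2 → wrap carry → 0xC6D3
  0xC6D3 + 0xBFF7 = 0x186CA → wrap carry → 0x86CB
One's-complement sum = 0x86CB.
Checksum = ~0x86CB & 0xFFFF = 0x7934.

7934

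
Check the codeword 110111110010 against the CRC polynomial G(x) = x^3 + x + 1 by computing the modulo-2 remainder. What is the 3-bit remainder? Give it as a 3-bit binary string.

000

Modulo-2 division of 110111110010 by 1011:
  pos 0: 1101 XOR 1011 = 0110
  pos 1: 1101 XOR 1011 = 0110
  pos 2: 1101 XOR 1011 = 0110
  pos 3: 1101 XOR 1011 = 0110
  pos 4: 1101 XOR 1011 = 0110
  pos 5: 1100 XOR 1011 = 0111
  pos 6: 1110 XOR 1011 = 0101
  pos 7: 1011 XOR 1011 = 0000
Remainder = 000 (zero — the frame passes the CRC check).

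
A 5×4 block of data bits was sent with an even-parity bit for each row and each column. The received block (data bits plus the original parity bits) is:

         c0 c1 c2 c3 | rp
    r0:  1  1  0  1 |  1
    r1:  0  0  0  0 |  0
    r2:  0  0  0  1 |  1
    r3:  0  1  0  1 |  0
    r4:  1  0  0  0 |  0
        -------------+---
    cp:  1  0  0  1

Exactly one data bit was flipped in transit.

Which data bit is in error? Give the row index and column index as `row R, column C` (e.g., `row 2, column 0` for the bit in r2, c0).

row 4, column 0

Recompute each row's even parity and compare to rp:
  r0: data parity 1, sent rp 1 → ok
  r1: data parity 0, sent rp 0 → ok
  r2: data parity 1, sent rp 1 → ok
  r3: data parity 0, sent rp 0 → ok
  r4: data parity 1, sent rp 0 → mismatch
Recompute each column's even parity and compare to cp:
  c0: data parity 0, sent cp 1 → mismatch
  c1: data parity 0, sent cp 0 → ok
  c2: data parity 0, sent cp 0 → ok
  c3: data parity 1, sent cp 1 → ok
Exactly one row (r4) and one column (c0) fail → the flipped bit is at their intersection.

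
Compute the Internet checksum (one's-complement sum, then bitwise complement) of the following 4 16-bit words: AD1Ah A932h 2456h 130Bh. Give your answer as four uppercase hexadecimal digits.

One's-complement addition (fold any carry out of bit 15 back into bit 0):
  0xAD1A + 0xA932 = 0x1564C → wrap carry → 0x564D
  0x564D + 0x2456 = 0x07AA3
  0x7AA3 + 0x130B = 0x08DAE
One's-complement sum = 0x8DAE.
Checksum = ~0x8DAE & 0xFFFF = 0x7251.

7251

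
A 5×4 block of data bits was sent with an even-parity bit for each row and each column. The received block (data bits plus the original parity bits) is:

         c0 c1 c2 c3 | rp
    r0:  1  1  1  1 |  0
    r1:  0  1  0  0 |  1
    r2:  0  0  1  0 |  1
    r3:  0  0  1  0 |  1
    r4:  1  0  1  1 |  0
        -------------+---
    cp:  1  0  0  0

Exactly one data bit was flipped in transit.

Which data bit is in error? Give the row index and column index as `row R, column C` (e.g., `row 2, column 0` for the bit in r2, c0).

Recompute each row's even parity and compare to rp:
  r0: data parity 0, sent rp 0 → ok
  r1: data parity 1, sent rp 1 → ok
  r2: data parity 1, sent rp 1 → ok
  r3: data parity 1, sent rp 1 → ok
  r4: data parity 1, sent rp 0 → mismatch
Recompute each column's even parity and compare to cp:
  c0: data parity 0, sent cp 1 → mismatch
  c1: data parity 0, sent cp 0 → ok
  c2: data parity 0, sent cp 0 → ok
  c3: data parity 0, sent cp 0 → ok
Exactly one row (r4) and one column (c0) fail → the flipped bit is at their intersection.

row 4, column 0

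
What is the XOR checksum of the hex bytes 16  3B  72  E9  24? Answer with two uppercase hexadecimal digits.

92

XOR the bytes together:
  start with 0x16
  0x16 ⊕ 0x3B = 0x2D
  0x2D ⊕ 0x72 = 0x5F
  0x5F ⊕ 0xE9 = 0xB6
  0xB6 ⊕ 0x24 = 0x92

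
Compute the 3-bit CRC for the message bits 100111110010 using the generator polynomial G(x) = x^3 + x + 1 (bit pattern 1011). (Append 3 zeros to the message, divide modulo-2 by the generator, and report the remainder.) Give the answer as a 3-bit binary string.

Append 3 zeros: 100111110010000. Divide by 1011 (XOR where the leading bit is 1):
  pos 0: 1001 XOR 1011 = 0010
  pos 2: 1011 XOR 1011 = 0000
  pos 6: 1100 XOR 1011 = 0111
  pos 7: 1111 XOR 1011 = 0100
  pos 8: 1000 XOR 1011 = 0011
  pos 10: 1100 XOR 1011 = 0111
  pos 11: 1110 XOR 1011 = 0101
Remainder (last 3 bits) = 101. This is the CRC / FCS.

101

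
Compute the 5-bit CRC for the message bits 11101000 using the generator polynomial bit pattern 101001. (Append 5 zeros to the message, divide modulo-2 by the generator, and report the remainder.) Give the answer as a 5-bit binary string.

11000

Append 5 zeros: 1110100000000. Divide by 101001 (XOR where the leading bit is 1):
  pos 0: 111010 XOR 101001 = 010011
  pos 1: 100110 XOR 101001 = 001111
  pos 3: 111100 XOR 101001 = 010101
  pos 4: 101010 XOR 101001 = 000011
Remainder (last 5 bits) = 11000. This is the CRC / FCS.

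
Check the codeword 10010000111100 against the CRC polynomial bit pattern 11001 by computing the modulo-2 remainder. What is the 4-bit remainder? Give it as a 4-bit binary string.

Modulo-2 division of 10010000111100 by 11001:
  pos 0: 10010 XOR 11001 = 01011
  pos 1: 10110 XOR 11001 = 01111
  pos 2: 11110 XOR 11001 = 00111
  pos 4: 11101 XOR 11001 = 00100
  pos 6: 10011 XOR 11001 = 01010
  pos 7: 10101 XOR 11001 = 01100
  pos 8: 11000 XOR 11001 = 00001
Remainder = 0010 (nonzero — an error is detected).

0010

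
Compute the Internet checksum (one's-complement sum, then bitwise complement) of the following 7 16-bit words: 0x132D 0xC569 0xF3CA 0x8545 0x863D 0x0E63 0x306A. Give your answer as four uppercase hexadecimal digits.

E94D

One's-complement addition (fold any carry out of bit 15 back into bit 0):
  0x132D + 0xC569 = 0x0D896
  0xD896 + 0xF3CA = 0x1CC60 → wrap carry → 0xCC61
  0xCC61 + 0x8545 = 0x151A6 → wrap carry → 0x51A7
  0x51A7 + 0x863D = 0x0D7E4
  0xD7E4 + 0x0E63 = 0x0E647
  0xE647 + 0x306A = 0x116B1 → wrap carry → 0x16B2
One's-complement sum = 0x16B2.
Checksum = ~0x16B2 & 0xFFFF = 0xE94D.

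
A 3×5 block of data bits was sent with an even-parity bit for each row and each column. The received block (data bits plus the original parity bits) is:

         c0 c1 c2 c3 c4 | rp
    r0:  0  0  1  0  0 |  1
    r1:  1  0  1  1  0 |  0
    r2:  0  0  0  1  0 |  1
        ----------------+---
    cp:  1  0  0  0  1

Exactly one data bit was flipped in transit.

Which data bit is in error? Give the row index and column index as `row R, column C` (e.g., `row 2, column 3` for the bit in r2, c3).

row 1, column 4

Recompute each row's even parity and compare to rp:
  r0: data parity 1, sent rp 1 → ok
  r1: data parity 1, sent rp 0 → mismatch
  r2: data parity 1, sent rp 1 → ok
Recompute each column's even parity and compare to cp:
  c0: data parity 1, sent cp 1 → ok
  c1: data parity 0, sent cp 0 → ok
  c2: data parity 0, sent cp 0 → ok
  c3: data parity 0, sent cp 0 → ok
  c4: data parity 0, sent cp 1 → mismatch
Exactly one row (r1) and one column (c4) fail → the flipped bit is at their intersection.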